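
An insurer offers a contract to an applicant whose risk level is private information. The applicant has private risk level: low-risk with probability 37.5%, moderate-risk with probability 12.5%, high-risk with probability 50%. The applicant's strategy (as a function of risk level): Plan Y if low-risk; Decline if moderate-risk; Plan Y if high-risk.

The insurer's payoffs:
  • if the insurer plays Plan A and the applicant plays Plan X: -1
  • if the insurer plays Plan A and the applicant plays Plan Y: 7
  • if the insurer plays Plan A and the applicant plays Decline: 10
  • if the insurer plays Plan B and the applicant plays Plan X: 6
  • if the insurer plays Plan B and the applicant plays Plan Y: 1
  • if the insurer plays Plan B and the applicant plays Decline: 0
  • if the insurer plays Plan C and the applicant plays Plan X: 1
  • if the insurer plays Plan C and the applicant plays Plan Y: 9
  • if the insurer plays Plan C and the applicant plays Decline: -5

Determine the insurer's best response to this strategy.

E[Plan A] = 0.375·(7) + 0.125·(10) + 0.5·(7) = 7.375
E[Plan B] = 0.375·(1) + 0.125·(0) + 0.5·(1) = 0.875
E[Plan C] = 0.375·(9) + 0.125·(-5) + 0.5·(9) = 7.25
Best response: Plan A (7.375 is the largest).

Plan A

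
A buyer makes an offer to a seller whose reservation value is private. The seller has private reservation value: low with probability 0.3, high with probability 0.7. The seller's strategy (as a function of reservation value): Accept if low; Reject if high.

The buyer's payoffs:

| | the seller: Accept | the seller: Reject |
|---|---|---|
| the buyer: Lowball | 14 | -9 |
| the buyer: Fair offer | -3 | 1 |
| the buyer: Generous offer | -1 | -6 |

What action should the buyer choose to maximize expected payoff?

Fair offer

E[Lowball] = 0.3·(14) + 0.7·(-9) = -2.1
E[Fair offer] = 0.3·(-3) + 0.7·(1) = -0.2
E[Generous offer] = 0.3·(-1) + 0.7·(-6) = -4.5
Best response: Fair offer (-0.2 is the largest).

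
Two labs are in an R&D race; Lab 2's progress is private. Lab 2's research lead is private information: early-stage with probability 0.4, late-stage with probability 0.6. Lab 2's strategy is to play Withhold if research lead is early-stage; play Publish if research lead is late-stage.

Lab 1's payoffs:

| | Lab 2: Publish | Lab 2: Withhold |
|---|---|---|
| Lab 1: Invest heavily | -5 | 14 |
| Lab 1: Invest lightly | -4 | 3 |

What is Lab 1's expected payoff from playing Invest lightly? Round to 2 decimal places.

-1.20

E[Invest lightly] = 0.4·3 + 0.6·(-4) = 1.2 + (-2.4) = -1.2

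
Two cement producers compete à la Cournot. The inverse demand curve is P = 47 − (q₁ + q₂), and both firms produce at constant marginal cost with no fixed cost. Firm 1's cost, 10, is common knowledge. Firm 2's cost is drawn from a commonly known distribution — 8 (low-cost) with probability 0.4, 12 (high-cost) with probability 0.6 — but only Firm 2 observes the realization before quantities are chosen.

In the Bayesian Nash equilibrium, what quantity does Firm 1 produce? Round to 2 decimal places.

12.47

Each type of Firm 2 best-responds to q₁; Firm 1 best-responds to the expected q₂ over Firm 2's types.
Firm 2 with cost c maximizes (47 − (q₁+q₂) − c)·q₂, giving q₂(c) = (47 − c − q₁)/2.
E[c₂] = 0.4·8 + 0.6·12 = 10.4
Firm 1's FOC against E[q₂] yields q₁ = (47 − 2·10 + E[c₂])/3 = (47 − 20 + 10.4)/3 = 12.4667.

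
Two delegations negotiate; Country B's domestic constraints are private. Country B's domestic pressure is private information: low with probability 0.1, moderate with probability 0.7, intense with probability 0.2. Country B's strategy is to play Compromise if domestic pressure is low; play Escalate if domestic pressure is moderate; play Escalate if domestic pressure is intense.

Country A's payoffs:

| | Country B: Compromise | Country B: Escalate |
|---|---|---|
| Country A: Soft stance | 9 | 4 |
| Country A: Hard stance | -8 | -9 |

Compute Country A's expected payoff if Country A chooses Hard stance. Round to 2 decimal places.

-8.90

Take the expectation over Country B's domestic pressure, weighting each type's action by its prior probability.
E[Hard stance] = 0.1·(-8) + 0.7·(-9) + 0.2·(-9) = (-0.8) + (-6.3) + (-1.8) = -8.9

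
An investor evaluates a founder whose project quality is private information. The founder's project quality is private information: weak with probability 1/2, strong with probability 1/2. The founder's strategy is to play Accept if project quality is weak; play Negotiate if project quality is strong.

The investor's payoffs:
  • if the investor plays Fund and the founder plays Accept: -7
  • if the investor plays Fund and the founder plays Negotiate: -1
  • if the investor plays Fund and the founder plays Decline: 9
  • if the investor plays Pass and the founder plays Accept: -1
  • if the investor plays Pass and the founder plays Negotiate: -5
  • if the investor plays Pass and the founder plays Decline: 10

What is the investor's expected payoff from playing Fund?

-4

E[Fund] = 1/2·(-7) + 1/2·(-1) = (-7/2) + (-1/2) = -4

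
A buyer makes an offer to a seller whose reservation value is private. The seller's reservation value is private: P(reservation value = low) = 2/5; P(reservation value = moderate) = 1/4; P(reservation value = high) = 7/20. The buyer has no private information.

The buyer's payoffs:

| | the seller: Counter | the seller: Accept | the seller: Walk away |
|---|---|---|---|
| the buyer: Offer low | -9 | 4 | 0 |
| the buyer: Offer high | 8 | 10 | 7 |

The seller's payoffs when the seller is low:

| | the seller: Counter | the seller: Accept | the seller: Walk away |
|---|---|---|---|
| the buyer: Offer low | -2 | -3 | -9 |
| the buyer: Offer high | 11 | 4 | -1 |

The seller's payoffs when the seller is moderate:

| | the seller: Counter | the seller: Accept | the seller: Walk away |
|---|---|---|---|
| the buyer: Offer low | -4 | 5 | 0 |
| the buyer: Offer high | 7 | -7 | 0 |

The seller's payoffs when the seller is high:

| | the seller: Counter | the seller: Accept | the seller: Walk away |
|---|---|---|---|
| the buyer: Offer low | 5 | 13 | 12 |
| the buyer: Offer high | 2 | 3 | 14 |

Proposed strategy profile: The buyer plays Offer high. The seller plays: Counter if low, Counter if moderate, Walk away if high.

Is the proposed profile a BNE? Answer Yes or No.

The buyer plays Offer high: E[Offer high] = 2/5·(8) + 1/4·(8) + 7/20·(7) = 153/20; E[Offer low] = -117/20. Best-responding. ✓
The seller (reservation value low), facing Offer high: Counter gives 11, Accept gives 4, Walk away gives -1. Proposed Counter is best. ✓
The seller (reservation value moderate), facing Offer high: Counter gives 7, Accept gives -7, Walk away gives 0. Proposed Counter is best. ✓
The seller (reservation value high), facing Offer high: Counter gives 2, Accept gives 3, Walk away gives 14. Proposed Walk away is best. ✓

Yes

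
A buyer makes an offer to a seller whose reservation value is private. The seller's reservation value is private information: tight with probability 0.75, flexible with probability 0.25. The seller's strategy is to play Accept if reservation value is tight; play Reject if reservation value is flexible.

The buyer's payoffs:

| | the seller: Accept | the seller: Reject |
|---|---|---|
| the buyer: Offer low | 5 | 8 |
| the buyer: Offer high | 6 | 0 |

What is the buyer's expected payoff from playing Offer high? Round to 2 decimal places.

4.50

Take the expectation over the seller's reservation value, weighting each type's action by its prior probability.
E[Offer high] = 0.75·6 + 0.25·0 = 4.5 + 0 = 4.5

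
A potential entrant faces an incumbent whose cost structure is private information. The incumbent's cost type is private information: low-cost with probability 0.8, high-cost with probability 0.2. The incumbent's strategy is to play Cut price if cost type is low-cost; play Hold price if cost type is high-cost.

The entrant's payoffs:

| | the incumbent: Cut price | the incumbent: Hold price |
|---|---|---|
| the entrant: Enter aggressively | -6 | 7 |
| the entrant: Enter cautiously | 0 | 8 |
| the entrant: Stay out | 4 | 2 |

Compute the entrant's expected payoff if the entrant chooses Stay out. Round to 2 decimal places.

E[Stay out] = 0.8·4 + 0.2·2 = 3.2 + 0.4 = 3.6

3.60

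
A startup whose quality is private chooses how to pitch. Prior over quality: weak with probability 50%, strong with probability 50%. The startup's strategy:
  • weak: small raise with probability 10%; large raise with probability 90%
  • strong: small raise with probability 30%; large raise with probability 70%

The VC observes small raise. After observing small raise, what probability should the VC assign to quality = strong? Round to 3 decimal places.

Apply Bayes' rule using the sender's strategy as the likelihood.
P(small raise) = 0.5·0.1 + 0.5·0.3 = 0.2
P(strong | small raise) = (0.5·0.3) / 0.2 = 0.15 / 0.2 = 0.75

0.750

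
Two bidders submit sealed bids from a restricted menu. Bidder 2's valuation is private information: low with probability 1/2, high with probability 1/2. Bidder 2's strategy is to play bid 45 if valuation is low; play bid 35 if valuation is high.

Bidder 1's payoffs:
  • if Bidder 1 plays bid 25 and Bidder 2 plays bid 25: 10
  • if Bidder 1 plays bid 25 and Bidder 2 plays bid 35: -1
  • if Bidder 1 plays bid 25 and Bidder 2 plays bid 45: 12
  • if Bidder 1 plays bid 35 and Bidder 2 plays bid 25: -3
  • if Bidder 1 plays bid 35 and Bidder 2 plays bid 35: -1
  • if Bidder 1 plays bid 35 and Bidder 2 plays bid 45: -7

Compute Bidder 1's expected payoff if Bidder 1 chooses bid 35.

-4

E[bid 35] = 1/2·(-7) + 1/2·(-1) = (-7/2) + (-1/2) = -4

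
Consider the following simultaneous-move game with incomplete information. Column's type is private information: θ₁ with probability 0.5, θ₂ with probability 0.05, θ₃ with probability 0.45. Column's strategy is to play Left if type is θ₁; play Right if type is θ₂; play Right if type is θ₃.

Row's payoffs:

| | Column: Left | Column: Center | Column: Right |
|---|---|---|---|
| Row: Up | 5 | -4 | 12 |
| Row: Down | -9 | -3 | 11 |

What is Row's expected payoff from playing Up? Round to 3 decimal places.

8.500

E[Up] = 0.5·5 + 0.05·12 + 0.45·12 = 2.5 + 0.6 + 5.4 = 8.5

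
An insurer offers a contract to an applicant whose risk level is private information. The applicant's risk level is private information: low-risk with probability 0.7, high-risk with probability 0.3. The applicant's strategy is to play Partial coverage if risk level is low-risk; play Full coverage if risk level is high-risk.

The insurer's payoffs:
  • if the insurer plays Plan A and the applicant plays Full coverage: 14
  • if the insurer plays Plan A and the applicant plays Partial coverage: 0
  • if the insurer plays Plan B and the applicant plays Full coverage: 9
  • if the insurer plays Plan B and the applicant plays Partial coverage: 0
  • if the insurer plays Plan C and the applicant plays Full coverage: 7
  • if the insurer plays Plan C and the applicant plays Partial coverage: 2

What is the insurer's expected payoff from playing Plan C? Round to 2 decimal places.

3.50

E[Plan C] = 0.7·2 + 0.3·7 = 1.4 + 2.1 = 3.5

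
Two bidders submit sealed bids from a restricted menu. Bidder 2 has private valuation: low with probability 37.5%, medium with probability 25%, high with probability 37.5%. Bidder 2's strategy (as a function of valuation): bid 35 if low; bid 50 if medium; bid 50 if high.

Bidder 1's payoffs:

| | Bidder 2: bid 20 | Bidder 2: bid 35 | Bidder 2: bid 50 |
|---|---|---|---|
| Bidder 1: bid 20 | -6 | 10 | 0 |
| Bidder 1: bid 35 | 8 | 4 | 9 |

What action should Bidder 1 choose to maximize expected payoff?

E[bid 20] = 0.375·(10) + 0.25·(0) + 0.375·(0) = 3.75
E[bid 35] = 0.375·(4) + 0.25·(9) + 0.375·(9) = 7.125
Best response: bid 35 (7.125 is the largest).

bid 35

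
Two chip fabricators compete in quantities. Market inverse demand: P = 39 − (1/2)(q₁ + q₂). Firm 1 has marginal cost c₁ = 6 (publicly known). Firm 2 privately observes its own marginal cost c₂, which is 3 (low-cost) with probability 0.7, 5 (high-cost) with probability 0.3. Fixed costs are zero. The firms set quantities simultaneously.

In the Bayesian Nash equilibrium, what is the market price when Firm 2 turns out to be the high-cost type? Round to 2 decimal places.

16.90

Type-c best response for Firm 2: q₂(c) = (39 − c) − q₁/2.
Firm 1 maximizes expected profit; its first-order condition is 39 − q₁ − (1/2)E[q₂] − 6 = 0.
Substituting E[q₂] and solving: E[c₂] = 3.6, so q₁ = (39 − 2·6 + 3.6)/(3/2) = 20.4.
q₂(high-cost) = 23.8, so P = 39 − (1/2)·(20.4 + 23.8) = 16.9.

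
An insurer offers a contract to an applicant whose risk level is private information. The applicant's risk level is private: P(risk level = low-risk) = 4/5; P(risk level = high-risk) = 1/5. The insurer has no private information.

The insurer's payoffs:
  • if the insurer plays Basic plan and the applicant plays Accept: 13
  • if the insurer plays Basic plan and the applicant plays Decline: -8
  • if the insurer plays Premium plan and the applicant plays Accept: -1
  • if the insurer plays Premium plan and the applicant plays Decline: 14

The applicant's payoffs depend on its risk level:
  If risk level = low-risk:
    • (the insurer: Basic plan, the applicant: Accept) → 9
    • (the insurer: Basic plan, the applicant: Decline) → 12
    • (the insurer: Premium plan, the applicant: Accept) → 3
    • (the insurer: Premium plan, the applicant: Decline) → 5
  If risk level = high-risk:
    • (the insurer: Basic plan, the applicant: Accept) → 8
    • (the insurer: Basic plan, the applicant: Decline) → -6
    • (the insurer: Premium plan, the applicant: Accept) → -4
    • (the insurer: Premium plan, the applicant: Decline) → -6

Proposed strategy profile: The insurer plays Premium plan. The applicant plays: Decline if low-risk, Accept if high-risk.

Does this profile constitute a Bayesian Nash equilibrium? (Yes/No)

Yes

The insurer plays Premium plan: E[Premium plan] = 4/5·(14) + 1/5·(-1) = 11; E[Basic plan] = -19/5. Best-responding. ✓
The applicant (risk level low-risk), facing Premium plan: Accept gives 3, Decline gives 5. Proposed Decline is best. ✓
The applicant (risk level high-risk), facing Premium plan: Accept gives -4, Decline gives -6. Proposed Accept is best. ✓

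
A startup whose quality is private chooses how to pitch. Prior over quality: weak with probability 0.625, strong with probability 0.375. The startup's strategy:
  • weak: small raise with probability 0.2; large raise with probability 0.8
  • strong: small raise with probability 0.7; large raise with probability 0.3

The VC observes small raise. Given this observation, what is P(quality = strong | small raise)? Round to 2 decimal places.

0.68

Apply Bayes' rule using the sender's strategy as the likelihood.
P(small raise) = 0.625·0.2 + 0.375·0.7 = 0.3875
P(strong | small raise) = (0.375·0.7) / 0.3875 = 0.2625 / 0.3875 = 0.677419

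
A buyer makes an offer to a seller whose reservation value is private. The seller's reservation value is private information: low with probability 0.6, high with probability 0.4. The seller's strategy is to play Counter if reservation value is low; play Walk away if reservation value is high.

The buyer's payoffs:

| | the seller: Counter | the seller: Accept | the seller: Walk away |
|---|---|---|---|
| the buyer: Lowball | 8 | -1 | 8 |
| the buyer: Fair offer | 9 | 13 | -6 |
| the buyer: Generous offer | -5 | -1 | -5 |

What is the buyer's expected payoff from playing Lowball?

8

E[Lowball] = 0.6·8 + 0.4·8 = 4.8 + 3.2 = 8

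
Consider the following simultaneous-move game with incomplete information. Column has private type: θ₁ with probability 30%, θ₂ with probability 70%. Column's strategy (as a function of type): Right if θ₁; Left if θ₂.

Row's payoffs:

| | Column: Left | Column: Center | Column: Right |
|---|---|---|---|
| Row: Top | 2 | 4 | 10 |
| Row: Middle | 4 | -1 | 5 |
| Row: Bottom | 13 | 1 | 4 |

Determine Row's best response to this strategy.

E[Top] = 0.3·(10) + 0.7·(2) = 4.4
E[Middle] = 0.3·(5) + 0.7·(4) = 4.3
E[Bottom] = 0.3·(4) + 0.7·(13) = 10.3
Best response: Bottom (10.3 is the largest).

Bottom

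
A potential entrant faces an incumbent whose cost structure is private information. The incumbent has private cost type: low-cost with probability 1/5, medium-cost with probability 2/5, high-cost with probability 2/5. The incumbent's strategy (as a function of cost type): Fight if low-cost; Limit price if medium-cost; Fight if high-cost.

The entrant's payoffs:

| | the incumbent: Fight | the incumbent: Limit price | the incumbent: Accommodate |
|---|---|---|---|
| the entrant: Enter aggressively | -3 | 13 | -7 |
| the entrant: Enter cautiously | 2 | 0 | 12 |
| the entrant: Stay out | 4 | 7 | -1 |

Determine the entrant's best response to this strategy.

Stay out

Compute the entrant's expected payoff for each action, taking the expectation over the incumbent's type.
E[Enter aggressively] = 1/5·(-3) + 2/5·(13) + 2/5·(-3) = 17/5
E[Enter cautiously] = 1/5·(2) + 2/5·(0) + 2/5·(2) = 6/5
E[Stay out] = 1/5·(4) + 2/5·(7) + 2/5·(4) = 26/5
Best response: Stay out (26/5 is the largest).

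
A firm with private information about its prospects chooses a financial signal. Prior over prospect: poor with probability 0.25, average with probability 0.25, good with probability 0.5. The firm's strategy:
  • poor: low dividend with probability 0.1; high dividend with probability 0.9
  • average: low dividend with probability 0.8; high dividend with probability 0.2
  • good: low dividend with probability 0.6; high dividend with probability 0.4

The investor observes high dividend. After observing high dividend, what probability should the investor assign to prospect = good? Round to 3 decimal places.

Apply Bayes' rule using the sender's strategy as the likelihood.
P(high dividend) = 0.25·0.9 + 0.25·0.2 + 0.5·0.4 = 0.475
P(good | high dividend) = (0.5·0.4) / 0.475 = 0.2 / 0.475 = 0.421053

0.421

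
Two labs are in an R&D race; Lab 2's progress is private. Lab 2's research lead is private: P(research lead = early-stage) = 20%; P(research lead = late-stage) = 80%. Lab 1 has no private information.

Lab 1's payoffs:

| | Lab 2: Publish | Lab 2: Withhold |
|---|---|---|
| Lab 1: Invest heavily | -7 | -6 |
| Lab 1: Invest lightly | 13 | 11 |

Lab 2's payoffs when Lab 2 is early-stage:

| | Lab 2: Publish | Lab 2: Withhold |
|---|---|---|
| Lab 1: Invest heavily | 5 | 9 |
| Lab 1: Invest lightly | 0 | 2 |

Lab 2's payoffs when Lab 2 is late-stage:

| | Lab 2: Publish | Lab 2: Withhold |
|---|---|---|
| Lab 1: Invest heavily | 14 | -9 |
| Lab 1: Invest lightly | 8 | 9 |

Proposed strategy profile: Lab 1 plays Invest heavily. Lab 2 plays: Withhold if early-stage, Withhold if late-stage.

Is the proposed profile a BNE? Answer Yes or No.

No

A profile is a BNE iff every type of every player is best-responding given beliefs about the other side.
Lab 1 plays Invest heavily: E[Invest heavily] = 0.2·(-6) + 0.8·(-6) = -6; E[Invest lightly] = 11. Not best-responding. ✗
Lab 2 (research lead early-stage), facing Invest heavily: Publish gives 5, Withhold gives 9. Proposed Withhold is best. ✓
Lab 2 (research lead late-stage), facing Invest heavily: Publish gives 14, Withhold gives -9. Proposed Withhold is not best — profitable deviation exists. ✗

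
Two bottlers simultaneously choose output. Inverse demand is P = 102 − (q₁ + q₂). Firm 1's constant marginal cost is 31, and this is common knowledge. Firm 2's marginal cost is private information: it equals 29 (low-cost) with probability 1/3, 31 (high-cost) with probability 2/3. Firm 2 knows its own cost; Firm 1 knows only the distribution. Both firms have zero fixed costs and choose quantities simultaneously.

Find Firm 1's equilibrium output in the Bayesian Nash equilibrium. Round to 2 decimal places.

Firm 2 with cost c maximizes (102 − (q₁+q₂) − c)·q₂, giving q₂(c) = (102 − c − q₁)/2.
E[c₂] = 1/3·29 + 2/3·31 = 30.3333
Firm 1's FOC against E[q₂] yields q₁ = (102 − 2·31 + E[c₂])/3 = (102 − 62 + 30.3333)/3 = 23.4444.

23.44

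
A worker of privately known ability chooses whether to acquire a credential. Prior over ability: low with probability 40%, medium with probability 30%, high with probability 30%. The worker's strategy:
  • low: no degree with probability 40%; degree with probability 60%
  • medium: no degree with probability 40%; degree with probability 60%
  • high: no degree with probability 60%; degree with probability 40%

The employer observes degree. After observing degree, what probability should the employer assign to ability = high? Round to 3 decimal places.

0.222

Apply Bayes' rule using the sender's strategy as the likelihood.
P(degree) = 0.4·0.6 + 0.3·0.6 + 0.3·0.4 = 0.54
P(high | degree) = (0.3·0.4) / 0.54 = 0.12 / 0.54 = 0.222222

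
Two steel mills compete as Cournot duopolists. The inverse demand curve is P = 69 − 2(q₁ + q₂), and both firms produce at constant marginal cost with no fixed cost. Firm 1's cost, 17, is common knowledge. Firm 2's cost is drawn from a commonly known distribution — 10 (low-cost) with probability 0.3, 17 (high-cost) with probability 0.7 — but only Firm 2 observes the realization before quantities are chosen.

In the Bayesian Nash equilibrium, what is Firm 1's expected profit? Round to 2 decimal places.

138.33

Firm 2 with cost c maximizes (69 − 2(q₁+q₂) − c)·q₂, giving q₂(c) = (69 − c − 2q₁)/4.
E[c₂] = 0.3·10 + 0.7·17 = 14.9
Firm 1's FOC against E[q₂] yields q₁ = (69 − 2·17 + E[c₂])/6 = (69 − 34 + 14.9)/6 = 8.31667.
E[P] = 69 − 2·(q₁ + E[q₂]) = 33.6333; Firm 1's expected profit = (E[P] − 17)·q₁ = (33.6333 − 17)·8.31667 = 138.334.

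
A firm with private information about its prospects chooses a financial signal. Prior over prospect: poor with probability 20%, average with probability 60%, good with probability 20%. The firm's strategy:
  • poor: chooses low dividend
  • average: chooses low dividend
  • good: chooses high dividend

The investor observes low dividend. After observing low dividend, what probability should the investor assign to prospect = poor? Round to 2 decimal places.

Apply Bayes' rule using the sender's strategy as the likelihood.
P(low dividend) = 0.2·1 + 0.6·1 + 0.2·0 = 0.8
P(poor | low dividend) = (0.2·1) / 0.8 = 0.2 / 0.8 = 0.25

0.25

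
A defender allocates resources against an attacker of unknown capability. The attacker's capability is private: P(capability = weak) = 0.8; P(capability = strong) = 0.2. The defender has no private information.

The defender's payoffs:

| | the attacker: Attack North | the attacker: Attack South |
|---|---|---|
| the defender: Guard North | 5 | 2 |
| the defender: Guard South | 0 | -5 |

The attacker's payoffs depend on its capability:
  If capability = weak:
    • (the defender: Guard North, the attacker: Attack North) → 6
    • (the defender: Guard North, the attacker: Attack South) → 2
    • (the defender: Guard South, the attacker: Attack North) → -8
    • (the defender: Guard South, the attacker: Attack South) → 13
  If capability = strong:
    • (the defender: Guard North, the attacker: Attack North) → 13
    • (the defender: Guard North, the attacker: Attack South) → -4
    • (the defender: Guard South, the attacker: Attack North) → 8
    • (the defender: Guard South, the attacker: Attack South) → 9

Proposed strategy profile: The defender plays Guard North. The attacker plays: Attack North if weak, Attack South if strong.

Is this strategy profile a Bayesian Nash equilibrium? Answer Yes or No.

No

The defender plays Guard North: E[Guard North] = 0.8·(5) + 0.2·(2) = 4.4; E[Guard South] = -1. Best-responding. ✓
The attacker (capability weak), facing Guard North: Attack North gives 6, Attack South gives 2. Proposed Attack North is best. ✓
The attacker (capability strong), facing Guard North: Attack North gives 13, Attack South gives -4. Proposed Attack South is not best — profitable deviation exists. ✗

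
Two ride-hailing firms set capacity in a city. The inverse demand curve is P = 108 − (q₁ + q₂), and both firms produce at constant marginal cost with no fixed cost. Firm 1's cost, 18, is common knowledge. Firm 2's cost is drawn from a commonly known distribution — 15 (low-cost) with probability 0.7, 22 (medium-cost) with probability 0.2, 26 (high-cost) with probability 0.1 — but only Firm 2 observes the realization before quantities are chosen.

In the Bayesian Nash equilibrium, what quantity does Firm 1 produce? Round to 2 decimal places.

29.83

Type-c best response for Firm 2: q₂(c) = (108 − c)/2 − q₁/2.
Firm 1 maximizes expected profit; its first-order condition is 108 − 2q₁ − E[q₂] − 18 = 0.
Substituting E[q₂] and solving: E[c₂] = 17.5, so q₁ = (108 − 2·18 + 17.5)/3 = 29.8333.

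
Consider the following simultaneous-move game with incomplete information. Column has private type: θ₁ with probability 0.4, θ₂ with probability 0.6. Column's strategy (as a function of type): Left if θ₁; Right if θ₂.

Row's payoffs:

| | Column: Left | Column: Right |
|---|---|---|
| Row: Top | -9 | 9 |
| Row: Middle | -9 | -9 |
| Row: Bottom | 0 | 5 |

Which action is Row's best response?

Compute Row's expected payoff for each action, taking the expectation over Column's type.
E[Top] = 0.4·(-9) + 0.6·(9) = 1.8
E[Middle] = 0.4·(-9) + 0.6·(-9) = -9
E[Bottom] = 0.4·(0) + 0.6·(5) = 3
Best response: Bottom (3 is the largest).

Bottom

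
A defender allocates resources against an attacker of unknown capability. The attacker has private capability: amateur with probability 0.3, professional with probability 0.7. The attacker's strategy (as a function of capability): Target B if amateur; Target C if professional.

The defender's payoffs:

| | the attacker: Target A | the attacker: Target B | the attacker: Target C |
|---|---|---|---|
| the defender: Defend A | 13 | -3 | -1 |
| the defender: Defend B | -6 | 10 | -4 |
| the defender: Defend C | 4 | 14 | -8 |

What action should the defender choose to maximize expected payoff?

Defend B

E[Defend A] = 0.3·(-3) + 0.7·(-1) = -1.6
E[Defend B] = 0.3·(10) + 0.7·(-4) = 0.2
E[Defend C] = 0.3·(14) + 0.7·(-8) = -1.4
Best response: Defend B (0.2 is the largest).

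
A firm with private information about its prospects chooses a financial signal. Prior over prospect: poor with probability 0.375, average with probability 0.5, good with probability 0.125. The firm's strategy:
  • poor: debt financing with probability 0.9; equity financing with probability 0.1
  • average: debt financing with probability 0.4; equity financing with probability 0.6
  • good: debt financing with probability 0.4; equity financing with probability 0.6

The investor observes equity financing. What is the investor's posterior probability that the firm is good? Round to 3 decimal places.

P(equity financing) = 0.375·0.1 + 0.5·0.6 + 0.125·0.6 = 0.4125
P(good | equity financing) = (0.125·0.6) / 0.4125 = 0.075 / 0.4125 = 0.181818

0.182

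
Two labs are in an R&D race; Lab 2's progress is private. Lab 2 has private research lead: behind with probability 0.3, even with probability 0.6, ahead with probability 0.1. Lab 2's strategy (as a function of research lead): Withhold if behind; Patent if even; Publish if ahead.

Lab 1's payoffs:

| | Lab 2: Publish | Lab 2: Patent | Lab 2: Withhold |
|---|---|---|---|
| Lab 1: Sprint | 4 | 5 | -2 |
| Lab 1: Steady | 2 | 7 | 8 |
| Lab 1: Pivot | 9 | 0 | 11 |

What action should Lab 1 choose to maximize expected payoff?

E[Sprint] = 0.3·(-2) + 0.6·(5) + 0.1·(4) = 2.8
E[Steady] = 0.3·(8) + 0.6·(7) + 0.1·(2) = 6.8
E[Pivot] = 0.3·(11) + 0.6·(0) + 0.1·(9) = 4.2
Best response: Steady (6.8 is the largest).

Steady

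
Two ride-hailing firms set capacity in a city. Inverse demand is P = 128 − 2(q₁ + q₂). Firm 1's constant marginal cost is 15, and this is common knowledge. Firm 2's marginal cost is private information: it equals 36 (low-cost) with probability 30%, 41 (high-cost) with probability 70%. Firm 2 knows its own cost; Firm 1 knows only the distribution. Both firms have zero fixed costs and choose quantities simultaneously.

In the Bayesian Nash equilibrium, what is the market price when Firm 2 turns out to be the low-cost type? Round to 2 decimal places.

59.08

Type-c best response for Firm 2: q₂(c) = (128 − c)/4 − q₁/2.
Firm 1 maximizes expected profit; its first-order condition is 128 − 4q₁ − 2E[q₂] − 15 = 0.
Substituting E[q₂] and solving: E[c₂] = 39.5, so q₁ = (128 − 2·15 + 39.5)/6 = 22.9167.
q₂(low-cost) = 11.5417, so P = 128 − 2·(22.9167 + 11.5417) = 59.0833.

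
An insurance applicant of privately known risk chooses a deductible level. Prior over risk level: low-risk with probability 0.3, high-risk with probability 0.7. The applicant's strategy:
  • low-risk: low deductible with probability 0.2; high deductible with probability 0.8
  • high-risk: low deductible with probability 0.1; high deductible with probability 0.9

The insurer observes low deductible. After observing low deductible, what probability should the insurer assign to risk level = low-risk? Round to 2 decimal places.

P(low deductible) = 0.3·0.2 + 0.7·0.1 = 0.13
P(low-risk | low deductible) = (0.3·0.2) / 0.13 = 0.06 / 0.13 = 0.461538

0.46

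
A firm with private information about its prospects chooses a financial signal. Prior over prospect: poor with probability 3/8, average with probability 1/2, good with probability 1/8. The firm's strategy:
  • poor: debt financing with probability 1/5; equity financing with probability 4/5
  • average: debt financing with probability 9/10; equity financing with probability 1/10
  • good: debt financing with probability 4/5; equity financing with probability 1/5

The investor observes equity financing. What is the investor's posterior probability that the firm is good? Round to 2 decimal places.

P(equity financing) = (3/8)·(4/5) + (1/2)·(1/10) + (1/8)·(1/5) = 3/8
P(good | equity financing) = ((1/8)·(1/5)) / (3/8) = (1/40) / (3/8) = 1/15

0.07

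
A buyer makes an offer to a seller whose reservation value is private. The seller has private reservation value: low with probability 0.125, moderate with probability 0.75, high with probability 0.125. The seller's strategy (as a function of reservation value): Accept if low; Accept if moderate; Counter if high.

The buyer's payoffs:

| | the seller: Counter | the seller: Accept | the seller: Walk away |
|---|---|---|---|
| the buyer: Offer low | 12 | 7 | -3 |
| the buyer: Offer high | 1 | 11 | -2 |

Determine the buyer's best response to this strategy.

Offer high

E[Offer low] = 0.125·(7) + 0.75·(7) + 0.125·(12) = 7.625
E[Offer high] = 0.125·(11) + 0.75·(11) + 0.125·(1) = 9.75
Best response: Offer high (9.75 is the largest).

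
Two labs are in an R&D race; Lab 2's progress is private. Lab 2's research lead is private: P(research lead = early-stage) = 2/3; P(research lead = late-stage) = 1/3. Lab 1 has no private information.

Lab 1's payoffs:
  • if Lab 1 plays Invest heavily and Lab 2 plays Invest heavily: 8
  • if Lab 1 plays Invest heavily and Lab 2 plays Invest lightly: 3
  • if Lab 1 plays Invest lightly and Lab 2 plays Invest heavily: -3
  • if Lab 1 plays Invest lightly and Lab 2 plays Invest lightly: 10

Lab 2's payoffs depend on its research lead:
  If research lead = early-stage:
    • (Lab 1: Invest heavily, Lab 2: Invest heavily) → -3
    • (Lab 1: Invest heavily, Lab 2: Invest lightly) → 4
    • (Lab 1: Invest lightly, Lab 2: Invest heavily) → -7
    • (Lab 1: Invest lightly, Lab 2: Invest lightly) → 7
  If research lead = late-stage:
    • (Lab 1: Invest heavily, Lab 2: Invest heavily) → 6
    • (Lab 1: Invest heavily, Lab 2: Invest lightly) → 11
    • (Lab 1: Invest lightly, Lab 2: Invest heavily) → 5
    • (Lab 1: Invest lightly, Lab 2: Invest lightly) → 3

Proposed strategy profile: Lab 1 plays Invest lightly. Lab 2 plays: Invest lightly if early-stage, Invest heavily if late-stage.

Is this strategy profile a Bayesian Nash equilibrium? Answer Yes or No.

Lab 1 plays Invest lightly: E[Invest lightly] = 2/3·(10) + 1/3·(-3) = 17/3; E[Invest heavily] = 14/3. Best-responding. ✓
Lab 2 (research lead early-stage), facing Invest lightly: Invest heavily gives -7, Invest lightly gives 7. Proposed Invest lightly is best. ✓
Lab 2 (research lead late-stage), facing Invest lightly: Invest heavily gives 5, Invest lightly gives 3. Proposed Invest heavily is best. ✓

Yes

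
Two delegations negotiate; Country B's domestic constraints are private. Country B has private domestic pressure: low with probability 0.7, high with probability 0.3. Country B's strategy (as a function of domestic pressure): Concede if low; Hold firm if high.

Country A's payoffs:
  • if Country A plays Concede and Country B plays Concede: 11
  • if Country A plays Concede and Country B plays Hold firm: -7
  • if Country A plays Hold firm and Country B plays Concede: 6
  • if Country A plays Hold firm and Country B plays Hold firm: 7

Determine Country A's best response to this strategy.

Compute Country A's expected payoff for each action, taking the expectation over Country B's type.
E[Concede] = 0.7·(11) + 0.3·(-7) = 5.6
E[Hold firm] = 0.7·(6) + 0.3·(7) = 6.3
Best response: Hold firm (6.3 is the largest).

Hold firm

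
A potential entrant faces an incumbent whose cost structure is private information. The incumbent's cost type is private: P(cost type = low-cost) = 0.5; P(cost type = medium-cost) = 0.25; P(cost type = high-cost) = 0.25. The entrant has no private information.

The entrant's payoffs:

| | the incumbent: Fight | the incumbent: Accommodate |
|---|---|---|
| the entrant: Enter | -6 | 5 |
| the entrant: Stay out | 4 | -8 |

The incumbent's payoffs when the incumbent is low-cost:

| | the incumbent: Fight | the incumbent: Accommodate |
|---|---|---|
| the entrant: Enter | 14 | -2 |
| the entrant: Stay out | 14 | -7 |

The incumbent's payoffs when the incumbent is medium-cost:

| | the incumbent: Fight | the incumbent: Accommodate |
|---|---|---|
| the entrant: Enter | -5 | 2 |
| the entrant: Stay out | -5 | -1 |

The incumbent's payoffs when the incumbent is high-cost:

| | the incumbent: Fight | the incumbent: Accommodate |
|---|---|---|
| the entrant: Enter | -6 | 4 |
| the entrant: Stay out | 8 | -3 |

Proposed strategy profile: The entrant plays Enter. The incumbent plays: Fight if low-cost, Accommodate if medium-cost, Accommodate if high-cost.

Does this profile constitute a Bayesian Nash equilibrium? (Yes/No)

Yes

The entrant plays Enter: E[Enter] = 0.5·(-6) + 0.25·(5) + 0.25·(5) = -0.5; E[Stay out] = -2. Best-responding. ✓
The incumbent (cost type low-cost), facing Enter: Fight gives 14, Accommodate gives -2. Proposed Fight is best. ✓
The incumbent (cost type medium-cost), facing Enter: Fight gives -5, Accommodate gives 2. Proposed Accommodate is best. ✓
The incumbent (cost type high-cost), facing Enter: Fight gives -6, Accommodate gives 4. Proposed Accommodate is best. ✓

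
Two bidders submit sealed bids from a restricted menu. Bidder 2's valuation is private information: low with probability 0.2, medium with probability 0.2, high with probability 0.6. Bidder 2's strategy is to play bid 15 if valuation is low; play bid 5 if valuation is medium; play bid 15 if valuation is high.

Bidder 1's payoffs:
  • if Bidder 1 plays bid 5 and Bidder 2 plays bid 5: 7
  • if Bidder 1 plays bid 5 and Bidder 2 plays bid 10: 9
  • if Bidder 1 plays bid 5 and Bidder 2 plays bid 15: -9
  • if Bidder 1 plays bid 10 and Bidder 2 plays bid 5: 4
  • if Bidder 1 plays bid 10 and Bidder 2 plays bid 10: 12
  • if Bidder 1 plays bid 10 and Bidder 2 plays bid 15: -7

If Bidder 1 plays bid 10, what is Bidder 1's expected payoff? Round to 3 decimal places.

-4.800

E[bid 10] = 0.2·(-7) + 0.2·4 + 0.6·(-7) = (-1.4) + 0.8 + (-4.2) = -4.8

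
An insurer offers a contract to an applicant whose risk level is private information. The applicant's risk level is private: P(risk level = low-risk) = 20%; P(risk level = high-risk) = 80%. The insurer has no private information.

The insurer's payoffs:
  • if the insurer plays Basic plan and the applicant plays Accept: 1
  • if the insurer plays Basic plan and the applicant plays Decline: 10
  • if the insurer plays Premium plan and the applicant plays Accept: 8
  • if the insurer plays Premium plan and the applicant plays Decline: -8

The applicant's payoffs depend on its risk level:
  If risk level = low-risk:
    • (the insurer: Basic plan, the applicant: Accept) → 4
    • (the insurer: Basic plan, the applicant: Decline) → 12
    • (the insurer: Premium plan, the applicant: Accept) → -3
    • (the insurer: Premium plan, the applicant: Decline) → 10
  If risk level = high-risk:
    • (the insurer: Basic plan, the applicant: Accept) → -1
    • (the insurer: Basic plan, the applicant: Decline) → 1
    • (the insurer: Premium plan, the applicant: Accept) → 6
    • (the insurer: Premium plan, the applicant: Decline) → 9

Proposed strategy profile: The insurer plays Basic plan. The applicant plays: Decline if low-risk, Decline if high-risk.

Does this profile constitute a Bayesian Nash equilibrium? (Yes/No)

The insurer plays Basic plan: E[Basic plan] = 0.2·(10) + 0.8·(10) = 10; E[Premium plan] = -8. Best-responding. ✓
The applicant (risk level low-risk), facing Basic plan: Accept gives 4, Decline gives 12. Proposed Decline is best. ✓
The applicant (risk level high-risk), facing Basic plan: Accept gives -1, Decline gives 1. Proposed Decline is best. ✓

Yes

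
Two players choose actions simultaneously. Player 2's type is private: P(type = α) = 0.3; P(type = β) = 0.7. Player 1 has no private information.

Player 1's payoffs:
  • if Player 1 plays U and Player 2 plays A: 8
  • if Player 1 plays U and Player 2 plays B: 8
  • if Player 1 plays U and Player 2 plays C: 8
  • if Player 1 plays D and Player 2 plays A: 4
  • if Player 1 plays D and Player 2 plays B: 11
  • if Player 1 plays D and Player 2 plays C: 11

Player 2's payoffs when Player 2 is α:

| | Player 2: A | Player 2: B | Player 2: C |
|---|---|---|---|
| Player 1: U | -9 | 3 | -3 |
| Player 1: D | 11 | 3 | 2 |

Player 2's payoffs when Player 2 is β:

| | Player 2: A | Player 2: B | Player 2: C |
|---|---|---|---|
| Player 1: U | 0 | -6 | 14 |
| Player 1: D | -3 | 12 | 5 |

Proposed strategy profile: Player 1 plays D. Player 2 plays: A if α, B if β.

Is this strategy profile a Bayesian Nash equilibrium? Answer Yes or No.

Yes

Player 1 plays D: E[D] = 0.3·(4) + 0.7·(11) = 8.9; E[U] = 8. Best-responding. ✓
Player 2 (type α), facing D: A gives 11, B gives 3, C gives 2. Proposed A is best. ✓
Player 2 (type β), facing D: A gives -3, B gives 12, C gives 5. Proposed B is best. ✓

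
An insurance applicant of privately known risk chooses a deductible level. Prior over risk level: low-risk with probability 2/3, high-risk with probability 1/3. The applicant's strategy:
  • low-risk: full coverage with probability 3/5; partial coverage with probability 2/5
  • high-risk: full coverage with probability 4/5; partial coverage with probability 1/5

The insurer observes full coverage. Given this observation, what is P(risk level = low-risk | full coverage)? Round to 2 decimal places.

0.60

P(full coverage) = (2/3)·(3/5) + (1/3)·(4/5) = 2/3
P(low-risk | full coverage) = ((2/3)·(3/5)) / (2/3) = (2/5) / (2/3) = 3/5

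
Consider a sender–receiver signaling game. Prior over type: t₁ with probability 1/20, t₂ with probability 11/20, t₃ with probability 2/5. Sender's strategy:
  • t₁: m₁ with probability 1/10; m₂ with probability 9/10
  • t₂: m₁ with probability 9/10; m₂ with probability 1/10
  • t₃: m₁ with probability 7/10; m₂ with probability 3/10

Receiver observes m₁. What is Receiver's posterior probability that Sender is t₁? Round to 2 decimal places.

P(m₁) = (1/20)·(1/10) + (11/20)·(9/10) + (2/5)·(7/10) = 39/50
P(t₁ | m₁) = ((1/20)·(1/10)) / (39/50) = (1/200) / (39/50) = 1/156

0.01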